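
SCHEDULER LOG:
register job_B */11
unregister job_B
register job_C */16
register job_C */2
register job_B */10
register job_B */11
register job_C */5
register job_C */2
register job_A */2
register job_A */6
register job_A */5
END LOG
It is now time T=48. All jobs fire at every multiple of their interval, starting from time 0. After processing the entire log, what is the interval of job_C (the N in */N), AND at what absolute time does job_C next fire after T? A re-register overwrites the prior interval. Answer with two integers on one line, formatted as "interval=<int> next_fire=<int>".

Op 1: register job_B */11 -> active={job_B:*/11}
Op 2: unregister job_B -> active={}
Op 3: register job_C */16 -> active={job_C:*/16}
Op 4: register job_C */2 -> active={job_C:*/2}
Op 5: register job_B */10 -> active={job_B:*/10, job_C:*/2}
Op 6: register job_B */11 -> active={job_B:*/11, job_C:*/2}
Op 7: register job_C */5 -> active={job_B:*/11, job_C:*/5}
Op 8: register job_C */2 -> active={job_B:*/11, job_C:*/2}
Op 9: register job_A */2 -> active={job_A:*/2, job_B:*/11, job_C:*/2}
Op 10: register job_A */6 -> active={job_A:*/6, job_B:*/11, job_C:*/2}
Op 11: register job_A */5 -> active={job_A:*/5, job_B:*/11, job_C:*/2}
Final interval of job_C = 2
Next fire of job_C after T=48: (48//2+1)*2 = 50

Answer: interval=2 next_fire=50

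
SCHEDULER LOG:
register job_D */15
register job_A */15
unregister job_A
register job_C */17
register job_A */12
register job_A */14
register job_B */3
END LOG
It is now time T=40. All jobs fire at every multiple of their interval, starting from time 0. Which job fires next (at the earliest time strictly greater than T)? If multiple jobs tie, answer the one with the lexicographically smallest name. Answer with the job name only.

Answer: job_A

Derivation:
Op 1: register job_D */15 -> active={job_D:*/15}
Op 2: register job_A */15 -> active={job_A:*/15, job_D:*/15}
Op 3: unregister job_A -> active={job_D:*/15}
Op 4: register job_C */17 -> active={job_C:*/17, job_D:*/15}
Op 5: register job_A */12 -> active={job_A:*/12, job_C:*/17, job_D:*/15}
Op 6: register job_A */14 -> active={job_A:*/14, job_C:*/17, job_D:*/15}
Op 7: register job_B */3 -> active={job_A:*/14, job_B:*/3, job_C:*/17, job_D:*/15}
  job_A: interval 14, next fire after T=40 is 42
  job_B: interval 3, next fire after T=40 is 42
  job_C: interval 17, next fire after T=40 is 51
  job_D: interval 15, next fire after T=40 is 45
Earliest = 42, winner (lex tiebreak) = job_A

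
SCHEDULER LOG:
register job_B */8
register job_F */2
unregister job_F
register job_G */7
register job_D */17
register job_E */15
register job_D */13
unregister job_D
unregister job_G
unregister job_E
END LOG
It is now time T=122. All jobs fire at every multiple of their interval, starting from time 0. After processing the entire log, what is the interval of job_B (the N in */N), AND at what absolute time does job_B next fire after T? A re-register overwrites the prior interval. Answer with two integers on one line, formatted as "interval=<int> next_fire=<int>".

Answer: interval=8 next_fire=128

Derivation:
Op 1: register job_B */8 -> active={job_B:*/8}
Op 2: register job_F */2 -> active={job_B:*/8, job_F:*/2}
Op 3: unregister job_F -> active={job_B:*/8}
Op 4: register job_G */7 -> active={job_B:*/8, job_G:*/7}
Op 5: register job_D */17 -> active={job_B:*/8, job_D:*/17, job_G:*/7}
Op 6: register job_E */15 -> active={job_B:*/8, job_D:*/17, job_E:*/15, job_G:*/7}
Op 7: register job_D */13 -> active={job_B:*/8, job_D:*/13, job_E:*/15, job_G:*/7}
Op 8: unregister job_D -> active={job_B:*/8, job_E:*/15, job_G:*/7}
Op 9: unregister job_G -> active={job_B:*/8, job_E:*/15}
Op 10: unregister job_E -> active={job_B:*/8}
Final interval of job_B = 8
Next fire of job_B after T=122: (122//8+1)*8 = 128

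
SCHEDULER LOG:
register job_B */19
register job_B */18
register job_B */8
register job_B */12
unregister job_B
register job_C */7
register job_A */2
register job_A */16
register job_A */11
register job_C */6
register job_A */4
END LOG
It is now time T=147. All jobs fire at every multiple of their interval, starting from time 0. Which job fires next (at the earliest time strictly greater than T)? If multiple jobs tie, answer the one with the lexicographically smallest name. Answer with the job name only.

Op 1: register job_B */19 -> active={job_B:*/19}
Op 2: register job_B */18 -> active={job_B:*/18}
Op 3: register job_B */8 -> active={job_B:*/8}
Op 4: register job_B */12 -> active={job_B:*/12}
Op 5: unregister job_B -> active={}
Op 6: register job_C */7 -> active={job_C:*/7}
Op 7: register job_A */2 -> active={job_A:*/2, job_C:*/7}
Op 8: register job_A */16 -> active={job_A:*/16, job_C:*/7}
Op 9: register job_A */11 -> active={job_A:*/11, job_C:*/7}
Op 10: register job_C */6 -> active={job_A:*/11, job_C:*/6}
Op 11: register job_A */4 -> active={job_A:*/4, job_C:*/6}
  job_A: interval 4, next fire after T=147 is 148
  job_C: interval 6, next fire after T=147 is 150
Earliest = 148, winner (lex tiebreak) = job_A

Answer: job_A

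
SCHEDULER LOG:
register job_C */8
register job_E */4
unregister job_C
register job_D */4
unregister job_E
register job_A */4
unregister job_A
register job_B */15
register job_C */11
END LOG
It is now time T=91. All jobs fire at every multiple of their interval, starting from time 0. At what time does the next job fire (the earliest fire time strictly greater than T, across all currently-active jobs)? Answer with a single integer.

Answer: 92

Derivation:
Op 1: register job_C */8 -> active={job_C:*/8}
Op 2: register job_E */4 -> active={job_C:*/8, job_E:*/4}
Op 3: unregister job_C -> active={job_E:*/4}
Op 4: register job_D */4 -> active={job_D:*/4, job_E:*/4}
Op 5: unregister job_E -> active={job_D:*/4}
Op 6: register job_A */4 -> active={job_A:*/4, job_D:*/4}
Op 7: unregister job_A -> active={job_D:*/4}
Op 8: register job_B */15 -> active={job_B:*/15, job_D:*/4}
Op 9: register job_C */11 -> active={job_B:*/15, job_C:*/11, job_D:*/4}
  job_B: interval 15, next fire after T=91 is 105
  job_C: interval 11, next fire after T=91 is 99
  job_D: interval 4, next fire after T=91 is 92
Earliest fire time = 92 (job job_D)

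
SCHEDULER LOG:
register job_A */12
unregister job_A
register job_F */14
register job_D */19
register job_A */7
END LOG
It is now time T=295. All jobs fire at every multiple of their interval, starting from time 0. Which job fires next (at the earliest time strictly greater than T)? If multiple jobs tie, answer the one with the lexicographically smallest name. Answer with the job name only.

Op 1: register job_A */12 -> active={job_A:*/12}
Op 2: unregister job_A -> active={}
Op 3: register job_F */14 -> active={job_F:*/14}
Op 4: register job_D */19 -> active={job_D:*/19, job_F:*/14}
Op 5: register job_A */7 -> active={job_A:*/7, job_D:*/19, job_F:*/14}
  job_A: interval 7, next fire after T=295 is 301
  job_D: interval 19, next fire after T=295 is 304
  job_F: interval 14, next fire after T=295 is 308
Earliest = 301, winner (lex tiebreak) = job_A

Answer: job_A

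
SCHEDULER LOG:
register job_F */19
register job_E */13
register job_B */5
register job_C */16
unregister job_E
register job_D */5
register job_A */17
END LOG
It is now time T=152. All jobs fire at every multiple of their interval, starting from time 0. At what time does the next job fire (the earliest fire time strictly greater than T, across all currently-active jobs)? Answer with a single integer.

Answer: 153

Derivation:
Op 1: register job_F */19 -> active={job_F:*/19}
Op 2: register job_E */13 -> active={job_E:*/13, job_F:*/19}
Op 3: register job_B */5 -> active={job_B:*/5, job_E:*/13, job_F:*/19}
Op 4: register job_C */16 -> active={job_B:*/5, job_C:*/16, job_E:*/13, job_F:*/19}
Op 5: unregister job_E -> active={job_B:*/5, job_C:*/16, job_F:*/19}
Op 6: register job_D */5 -> active={job_B:*/5, job_C:*/16, job_D:*/5, job_F:*/19}
Op 7: register job_A */17 -> active={job_A:*/17, job_B:*/5, job_C:*/16, job_D:*/5, job_F:*/19}
  job_A: interval 17, next fire after T=152 is 153
  job_B: interval 5, next fire after T=152 is 155
  job_C: interval 16, next fire after T=152 is 160
  job_D: interval 5, next fire after T=152 is 155
  job_F: interval 19, next fire after T=152 is 171
Earliest fire time = 153 (job job_A)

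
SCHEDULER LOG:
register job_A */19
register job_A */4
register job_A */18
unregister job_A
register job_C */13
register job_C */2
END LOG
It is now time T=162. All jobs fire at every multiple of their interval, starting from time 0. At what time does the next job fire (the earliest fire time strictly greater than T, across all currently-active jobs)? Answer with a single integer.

Answer: 164

Derivation:
Op 1: register job_A */19 -> active={job_A:*/19}
Op 2: register job_A */4 -> active={job_A:*/4}
Op 3: register job_A */18 -> active={job_A:*/18}
Op 4: unregister job_A -> active={}
Op 5: register job_C */13 -> active={job_C:*/13}
Op 6: register job_C */2 -> active={job_C:*/2}
  job_C: interval 2, next fire after T=162 is 164
Earliest fire time = 164 (job job_C)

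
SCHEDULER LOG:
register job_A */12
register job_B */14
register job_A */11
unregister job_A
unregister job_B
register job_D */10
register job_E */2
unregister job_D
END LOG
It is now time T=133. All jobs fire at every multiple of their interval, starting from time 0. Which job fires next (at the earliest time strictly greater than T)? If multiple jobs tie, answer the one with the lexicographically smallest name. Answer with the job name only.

Answer: job_E

Derivation:
Op 1: register job_A */12 -> active={job_A:*/12}
Op 2: register job_B */14 -> active={job_A:*/12, job_B:*/14}
Op 3: register job_A */11 -> active={job_A:*/11, job_B:*/14}
Op 4: unregister job_A -> active={job_B:*/14}
Op 5: unregister job_B -> active={}
Op 6: register job_D */10 -> active={job_D:*/10}
Op 7: register job_E */2 -> active={job_D:*/10, job_E:*/2}
Op 8: unregister job_D -> active={job_E:*/2}
  job_E: interval 2, next fire after T=133 is 134
Earliest = 134, winner (lex tiebreak) = job_E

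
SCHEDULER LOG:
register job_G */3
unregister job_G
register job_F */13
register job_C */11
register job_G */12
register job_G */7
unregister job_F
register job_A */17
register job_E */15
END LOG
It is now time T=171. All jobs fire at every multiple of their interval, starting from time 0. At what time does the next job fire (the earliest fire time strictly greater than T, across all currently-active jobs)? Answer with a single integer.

Answer: 175

Derivation:
Op 1: register job_G */3 -> active={job_G:*/3}
Op 2: unregister job_G -> active={}
Op 3: register job_F */13 -> active={job_F:*/13}
Op 4: register job_C */11 -> active={job_C:*/11, job_F:*/13}
Op 5: register job_G */12 -> active={job_C:*/11, job_F:*/13, job_G:*/12}
Op 6: register job_G */7 -> active={job_C:*/11, job_F:*/13, job_G:*/7}
Op 7: unregister job_F -> active={job_C:*/11, job_G:*/7}
Op 8: register job_A */17 -> active={job_A:*/17, job_C:*/11, job_G:*/7}
Op 9: register job_E */15 -> active={job_A:*/17, job_C:*/11, job_E:*/15, job_G:*/7}
  job_A: interval 17, next fire after T=171 is 187
  job_C: interval 11, next fire after T=171 is 176
  job_E: interval 15, next fire after T=171 is 180
  job_G: interval 7, next fire after T=171 is 175
Earliest fire time = 175 (job job_G)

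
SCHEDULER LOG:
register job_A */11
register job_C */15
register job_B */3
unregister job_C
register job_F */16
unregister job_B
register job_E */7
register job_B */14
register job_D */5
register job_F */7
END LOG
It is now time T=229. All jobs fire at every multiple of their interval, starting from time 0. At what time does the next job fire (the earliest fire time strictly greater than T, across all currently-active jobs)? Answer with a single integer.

Answer: 230

Derivation:
Op 1: register job_A */11 -> active={job_A:*/11}
Op 2: register job_C */15 -> active={job_A:*/11, job_C:*/15}
Op 3: register job_B */3 -> active={job_A:*/11, job_B:*/3, job_C:*/15}
Op 4: unregister job_C -> active={job_A:*/11, job_B:*/3}
Op 5: register job_F */16 -> active={job_A:*/11, job_B:*/3, job_F:*/16}
Op 6: unregister job_B -> active={job_A:*/11, job_F:*/16}
Op 7: register job_E */7 -> active={job_A:*/11, job_E:*/7, job_F:*/16}
Op 8: register job_B */14 -> active={job_A:*/11, job_B:*/14, job_E:*/7, job_F:*/16}
Op 9: register job_D */5 -> active={job_A:*/11, job_B:*/14, job_D:*/5, job_E:*/7, job_F:*/16}
Op 10: register job_F */7 -> active={job_A:*/11, job_B:*/14, job_D:*/5, job_E:*/7, job_F:*/7}
  job_A: interval 11, next fire after T=229 is 231
  job_B: interval 14, next fire after T=229 is 238
  job_D: interval 5, next fire after T=229 is 230
  job_E: interval 7, next fire after T=229 is 231
  job_F: interval 7, next fire after T=229 is 231
Earliest fire time = 230 (job job_D)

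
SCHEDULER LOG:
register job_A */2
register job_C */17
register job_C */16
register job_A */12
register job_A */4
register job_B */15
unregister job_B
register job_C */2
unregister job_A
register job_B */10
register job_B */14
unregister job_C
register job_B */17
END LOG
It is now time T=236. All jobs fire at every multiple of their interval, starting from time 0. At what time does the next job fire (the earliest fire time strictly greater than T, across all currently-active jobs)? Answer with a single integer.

Answer: 238

Derivation:
Op 1: register job_A */2 -> active={job_A:*/2}
Op 2: register job_C */17 -> active={job_A:*/2, job_C:*/17}
Op 3: register job_C */16 -> active={job_A:*/2, job_C:*/16}
Op 4: register job_A */12 -> active={job_A:*/12, job_C:*/16}
Op 5: register job_A */4 -> active={job_A:*/4, job_C:*/16}
Op 6: register job_B */15 -> active={job_A:*/4, job_B:*/15, job_C:*/16}
Op 7: unregister job_B -> active={job_A:*/4, job_C:*/16}
Op 8: register job_C */2 -> active={job_A:*/4, job_C:*/2}
Op 9: unregister job_A -> active={job_C:*/2}
Op 10: register job_B */10 -> active={job_B:*/10, job_C:*/2}
Op 11: register job_B */14 -> active={job_B:*/14, job_C:*/2}
Op 12: unregister job_C -> active={job_B:*/14}
Op 13: register job_B */17 -> active={job_B:*/17}
  job_B: interval 17, next fire after T=236 is 238
Earliest fire time = 238 (job job_B)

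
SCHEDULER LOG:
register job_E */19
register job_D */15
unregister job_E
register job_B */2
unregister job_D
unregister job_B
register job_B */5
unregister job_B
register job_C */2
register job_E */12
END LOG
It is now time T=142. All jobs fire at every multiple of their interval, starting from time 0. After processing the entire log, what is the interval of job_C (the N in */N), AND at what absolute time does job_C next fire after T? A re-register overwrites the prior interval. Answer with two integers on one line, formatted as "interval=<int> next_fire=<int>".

Answer: interval=2 next_fire=144

Derivation:
Op 1: register job_E */19 -> active={job_E:*/19}
Op 2: register job_D */15 -> active={job_D:*/15, job_E:*/19}
Op 3: unregister job_E -> active={job_D:*/15}
Op 4: register job_B */2 -> active={job_B:*/2, job_D:*/15}
Op 5: unregister job_D -> active={job_B:*/2}
Op 6: unregister job_B -> active={}
Op 7: register job_B */5 -> active={job_B:*/5}
Op 8: unregister job_B -> active={}
Op 9: register job_C */2 -> active={job_C:*/2}
Op 10: register job_E */12 -> active={job_C:*/2, job_E:*/12}
Final interval of job_C = 2
Next fire of job_C after T=142: (142//2+1)*2 = 144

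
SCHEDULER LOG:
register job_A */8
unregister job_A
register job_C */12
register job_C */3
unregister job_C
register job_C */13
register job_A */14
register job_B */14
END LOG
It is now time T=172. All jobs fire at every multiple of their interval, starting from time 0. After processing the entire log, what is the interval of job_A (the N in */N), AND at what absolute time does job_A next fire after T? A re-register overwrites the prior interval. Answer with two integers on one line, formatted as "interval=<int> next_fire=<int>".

Op 1: register job_A */8 -> active={job_A:*/8}
Op 2: unregister job_A -> active={}
Op 3: register job_C */12 -> active={job_C:*/12}
Op 4: register job_C */3 -> active={job_C:*/3}
Op 5: unregister job_C -> active={}
Op 6: register job_C */13 -> active={job_C:*/13}
Op 7: register job_A */14 -> active={job_A:*/14, job_C:*/13}
Op 8: register job_B */14 -> active={job_A:*/14, job_B:*/14, job_C:*/13}
Final interval of job_A = 14
Next fire of job_A after T=172: (172//14+1)*14 = 182

Answer: interval=14 next_fire=182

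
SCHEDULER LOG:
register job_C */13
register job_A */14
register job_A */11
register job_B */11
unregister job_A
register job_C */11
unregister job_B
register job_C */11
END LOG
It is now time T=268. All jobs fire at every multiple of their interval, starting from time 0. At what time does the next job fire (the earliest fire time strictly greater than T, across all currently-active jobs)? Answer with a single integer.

Answer: 275

Derivation:
Op 1: register job_C */13 -> active={job_C:*/13}
Op 2: register job_A */14 -> active={job_A:*/14, job_C:*/13}
Op 3: register job_A */11 -> active={job_A:*/11, job_C:*/13}
Op 4: register job_B */11 -> active={job_A:*/11, job_B:*/11, job_C:*/13}
Op 5: unregister job_A -> active={job_B:*/11, job_C:*/13}
Op 6: register job_C */11 -> active={job_B:*/11, job_C:*/11}
Op 7: unregister job_B -> active={job_C:*/11}
Op 8: register job_C */11 -> active={job_C:*/11}
  job_C: interval 11, next fire after T=268 is 275
Earliest fire time = 275 (job job_C)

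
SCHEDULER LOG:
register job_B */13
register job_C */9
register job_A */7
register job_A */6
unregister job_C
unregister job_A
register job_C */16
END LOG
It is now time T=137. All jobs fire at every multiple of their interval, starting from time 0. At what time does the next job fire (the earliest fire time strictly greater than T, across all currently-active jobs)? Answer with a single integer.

Op 1: register job_B */13 -> active={job_B:*/13}
Op 2: register job_C */9 -> active={job_B:*/13, job_C:*/9}
Op 3: register job_A */7 -> active={job_A:*/7, job_B:*/13, job_C:*/9}
Op 4: register job_A */6 -> active={job_A:*/6, job_B:*/13, job_C:*/9}
Op 5: unregister job_C -> active={job_A:*/6, job_B:*/13}
Op 6: unregister job_A -> active={job_B:*/13}
Op 7: register job_C */16 -> active={job_B:*/13, job_C:*/16}
  job_B: interval 13, next fire after T=137 is 143
  job_C: interval 16, next fire after T=137 is 144
Earliest fire time = 143 (job job_B)

Answer: 143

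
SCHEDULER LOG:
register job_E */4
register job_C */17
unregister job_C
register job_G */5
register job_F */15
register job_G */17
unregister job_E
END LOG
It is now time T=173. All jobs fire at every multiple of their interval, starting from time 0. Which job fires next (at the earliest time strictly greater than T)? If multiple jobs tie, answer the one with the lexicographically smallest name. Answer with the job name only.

Op 1: register job_E */4 -> active={job_E:*/4}
Op 2: register job_C */17 -> active={job_C:*/17, job_E:*/4}
Op 3: unregister job_C -> active={job_E:*/4}
Op 4: register job_G */5 -> active={job_E:*/4, job_G:*/5}
Op 5: register job_F */15 -> active={job_E:*/4, job_F:*/15, job_G:*/5}
Op 6: register job_G */17 -> active={job_E:*/4, job_F:*/15, job_G:*/17}
Op 7: unregister job_E -> active={job_F:*/15, job_G:*/17}
  job_F: interval 15, next fire after T=173 is 180
  job_G: interval 17, next fire after T=173 is 187
Earliest = 180, winner (lex tiebreak) = job_F

Answer: job_F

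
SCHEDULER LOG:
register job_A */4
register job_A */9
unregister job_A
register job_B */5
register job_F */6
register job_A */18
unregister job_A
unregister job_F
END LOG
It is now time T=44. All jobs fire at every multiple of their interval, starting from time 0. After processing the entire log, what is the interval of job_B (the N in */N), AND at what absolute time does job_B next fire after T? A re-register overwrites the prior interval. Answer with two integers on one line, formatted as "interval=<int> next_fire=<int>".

Answer: interval=5 next_fire=45

Derivation:
Op 1: register job_A */4 -> active={job_A:*/4}
Op 2: register job_A */9 -> active={job_A:*/9}
Op 3: unregister job_A -> active={}
Op 4: register job_B */5 -> active={job_B:*/5}
Op 5: register job_F */6 -> active={job_B:*/5, job_F:*/6}
Op 6: register job_A */18 -> active={job_A:*/18, job_B:*/5, job_F:*/6}
Op 7: unregister job_A -> active={job_B:*/5, job_F:*/6}
Op 8: unregister job_F -> active={job_B:*/5}
Final interval of job_B = 5
Next fire of job_B after T=44: (44//5+1)*5 = 45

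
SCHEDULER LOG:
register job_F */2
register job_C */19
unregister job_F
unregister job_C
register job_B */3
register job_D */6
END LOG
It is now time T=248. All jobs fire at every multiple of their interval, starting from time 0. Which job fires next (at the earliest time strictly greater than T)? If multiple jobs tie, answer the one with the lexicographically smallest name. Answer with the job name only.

Op 1: register job_F */2 -> active={job_F:*/2}
Op 2: register job_C */19 -> active={job_C:*/19, job_F:*/2}
Op 3: unregister job_F -> active={job_C:*/19}
Op 4: unregister job_C -> active={}
Op 5: register job_B */3 -> active={job_B:*/3}
Op 6: register job_D */6 -> active={job_B:*/3, job_D:*/6}
  job_B: interval 3, next fire after T=248 is 249
  job_D: interval 6, next fire after T=248 is 252
Earliest = 249, winner (lex tiebreak) = job_B

Answer: job_B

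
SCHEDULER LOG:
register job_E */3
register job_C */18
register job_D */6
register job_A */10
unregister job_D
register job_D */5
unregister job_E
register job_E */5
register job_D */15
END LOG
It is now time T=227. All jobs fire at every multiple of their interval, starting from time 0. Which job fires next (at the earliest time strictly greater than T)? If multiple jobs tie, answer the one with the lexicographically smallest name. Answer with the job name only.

Answer: job_A

Derivation:
Op 1: register job_E */3 -> active={job_E:*/3}
Op 2: register job_C */18 -> active={job_C:*/18, job_E:*/3}
Op 3: register job_D */6 -> active={job_C:*/18, job_D:*/6, job_E:*/3}
Op 4: register job_A */10 -> active={job_A:*/10, job_C:*/18, job_D:*/6, job_E:*/3}
Op 5: unregister job_D -> active={job_A:*/10, job_C:*/18, job_E:*/3}
Op 6: register job_D */5 -> active={job_A:*/10, job_C:*/18, job_D:*/5, job_E:*/3}
Op 7: unregister job_E -> active={job_A:*/10, job_C:*/18, job_D:*/5}
Op 8: register job_E */5 -> active={job_A:*/10, job_C:*/18, job_D:*/5, job_E:*/5}
Op 9: register job_D */15 -> active={job_A:*/10, job_C:*/18, job_D:*/15, job_E:*/5}
  job_A: interval 10, next fire after T=227 is 230
  job_C: interval 18, next fire after T=227 is 234
  job_D: interval 15, next fire after T=227 is 240
  job_E: interval 5, next fire after T=227 is 230
Earliest = 230, winner (lex tiebreak) = job_A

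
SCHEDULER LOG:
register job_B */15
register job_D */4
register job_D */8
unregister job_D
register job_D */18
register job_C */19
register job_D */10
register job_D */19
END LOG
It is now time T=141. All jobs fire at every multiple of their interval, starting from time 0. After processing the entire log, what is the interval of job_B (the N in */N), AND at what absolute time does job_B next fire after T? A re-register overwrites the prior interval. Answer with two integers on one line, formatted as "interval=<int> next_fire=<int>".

Answer: interval=15 next_fire=150

Derivation:
Op 1: register job_B */15 -> active={job_B:*/15}
Op 2: register job_D */4 -> active={job_B:*/15, job_D:*/4}
Op 3: register job_D */8 -> active={job_B:*/15, job_D:*/8}
Op 4: unregister job_D -> active={job_B:*/15}
Op 5: register job_D */18 -> active={job_B:*/15, job_D:*/18}
Op 6: register job_C */19 -> active={job_B:*/15, job_C:*/19, job_D:*/18}
Op 7: register job_D */10 -> active={job_B:*/15, job_C:*/19, job_D:*/10}
Op 8: register job_D */19 -> active={job_B:*/15, job_C:*/19, job_D:*/19}
Final interval of job_B = 15
Next fire of job_B after T=141: (141//15+1)*15 = 150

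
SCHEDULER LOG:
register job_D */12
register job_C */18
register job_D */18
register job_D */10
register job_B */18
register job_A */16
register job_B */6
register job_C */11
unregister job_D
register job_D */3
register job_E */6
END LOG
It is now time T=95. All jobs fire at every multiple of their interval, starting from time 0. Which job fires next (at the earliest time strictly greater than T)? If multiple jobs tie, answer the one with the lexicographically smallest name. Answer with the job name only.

Op 1: register job_D */12 -> active={job_D:*/12}
Op 2: register job_C */18 -> active={job_C:*/18, job_D:*/12}
Op 3: register job_D */18 -> active={job_C:*/18, job_D:*/18}
Op 4: register job_D */10 -> active={job_C:*/18, job_D:*/10}
Op 5: register job_B */18 -> active={job_B:*/18, job_C:*/18, job_D:*/10}
Op 6: register job_A */16 -> active={job_A:*/16, job_B:*/18, job_C:*/18, job_D:*/10}
Op 7: register job_B */6 -> active={job_A:*/16, job_B:*/6, job_C:*/18, job_D:*/10}
Op 8: register job_C */11 -> active={job_A:*/16, job_B:*/6, job_C:*/11, job_D:*/10}
Op 9: unregister job_D -> active={job_A:*/16, job_B:*/6, job_C:*/11}
Op 10: register job_D */3 -> active={job_A:*/16, job_B:*/6, job_C:*/11, job_D:*/3}
Op 11: register job_E */6 -> active={job_A:*/16, job_B:*/6, job_C:*/11, job_D:*/3, job_E:*/6}
  job_A: interval 16, next fire after T=95 is 96
  job_B: interval 6, next fire after T=95 is 96
  job_C: interval 11, next fire after T=95 is 99
  job_D: interval 3, next fire after T=95 is 96
  job_E: interval 6, next fire after T=95 is 96
Earliest = 96, winner (lex tiebreak) = job_A

Answer: job_A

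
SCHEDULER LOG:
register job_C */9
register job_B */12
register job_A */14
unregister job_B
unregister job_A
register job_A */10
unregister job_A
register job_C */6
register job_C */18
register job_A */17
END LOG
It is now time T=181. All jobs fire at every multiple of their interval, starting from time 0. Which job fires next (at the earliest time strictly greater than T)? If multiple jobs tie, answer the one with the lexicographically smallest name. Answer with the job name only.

Op 1: register job_C */9 -> active={job_C:*/9}
Op 2: register job_B */12 -> active={job_B:*/12, job_C:*/9}
Op 3: register job_A */14 -> active={job_A:*/14, job_B:*/12, job_C:*/9}
Op 4: unregister job_B -> active={job_A:*/14, job_C:*/9}
Op 5: unregister job_A -> active={job_C:*/9}
Op 6: register job_A */10 -> active={job_A:*/10, job_C:*/9}
Op 7: unregister job_A -> active={job_C:*/9}
Op 8: register job_C */6 -> active={job_C:*/6}
Op 9: register job_C */18 -> active={job_C:*/18}
Op 10: register job_A */17 -> active={job_A:*/17, job_C:*/18}
  job_A: interval 17, next fire after T=181 is 187
  job_C: interval 18, next fire after T=181 is 198
Earliest = 187, winner (lex tiebreak) = job_A

Answer: job_A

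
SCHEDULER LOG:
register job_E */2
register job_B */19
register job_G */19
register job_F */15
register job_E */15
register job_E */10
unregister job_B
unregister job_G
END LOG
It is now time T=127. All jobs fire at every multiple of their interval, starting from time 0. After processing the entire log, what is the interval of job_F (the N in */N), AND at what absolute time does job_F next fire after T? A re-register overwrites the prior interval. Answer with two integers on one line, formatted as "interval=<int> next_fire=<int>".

Op 1: register job_E */2 -> active={job_E:*/2}
Op 2: register job_B */19 -> active={job_B:*/19, job_E:*/2}
Op 3: register job_G */19 -> active={job_B:*/19, job_E:*/2, job_G:*/19}
Op 4: register job_F */15 -> active={job_B:*/19, job_E:*/2, job_F:*/15, job_G:*/19}
Op 5: register job_E */15 -> active={job_B:*/19, job_E:*/15, job_F:*/15, job_G:*/19}
Op 6: register job_E */10 -> active={job_B:*/19, job_E:*/10, job_F:*/15, job_G:*/19}
Op 7: unregister job_B -> active={job_E:*/10, job_F:*/15, job_G:*/19}
Op 8: unregister job_G -> active={job_E:*/10, job_F:*/15}
Final interval of job_F = 15
Next fire of job_F after T=127: (127//15+1)*15 = 135

Answer: interval=15 next_fire=135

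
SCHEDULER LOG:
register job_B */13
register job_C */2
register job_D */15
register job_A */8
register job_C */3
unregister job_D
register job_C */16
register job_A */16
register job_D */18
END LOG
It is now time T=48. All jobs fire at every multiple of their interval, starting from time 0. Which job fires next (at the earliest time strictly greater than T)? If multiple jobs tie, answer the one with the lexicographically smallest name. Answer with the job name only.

Answer: job_B

Derivation:
Op 1: register job_B */13 -> active={job_B:*/13}
Op 2: register job_C */2 -> active={job_B:*/13, job_C:*/2}
Op 3: register job_D */15 -> active={job_B:*/13, job_C:*/2, job_D:*/15}
Op 4: register job_A */8 -> active={job_A:*/8, job_B:*/13, job_C:*/2, job_D:*/15}
Op 5: register job_C */3 -> active={job_A:*/8, job_B:*/13, job_C:*/3, job_D:*/15}
Op 6: unregister job_D -> active={job_A:*/8, job_B:*/13, job_C:*/3}
Op 7: register job_C */16 -> active={job_A:*/8, job_B:*/13, job_C:*/16}
Op 8: register job_A */16 -> active={job_A:*/16, job_B:*/13, job_C:*/16}
Op 9: register job_D */18 -> active={job_A:*/16, job_B:*/13, job_C:*/16, job_D:*/18}
  job_A: interval 16, next fire after T=48 is 64
  job_B: interval 13, next fire after T=48 is 52
  job_C: interval 16, next fire after T=48 is 64
  job_D: interval 18, next fire after T=48 is 54
Earliest = 52, winner (lex tiebreak) = job_B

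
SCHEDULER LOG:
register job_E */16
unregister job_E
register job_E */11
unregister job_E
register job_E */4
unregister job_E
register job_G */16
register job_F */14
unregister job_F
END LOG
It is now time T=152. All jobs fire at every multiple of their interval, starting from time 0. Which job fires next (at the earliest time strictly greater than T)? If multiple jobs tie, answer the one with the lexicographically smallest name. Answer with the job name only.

Op 1: register job_E */16 -> active={job_E:*/16}
Op 2: unregister job_E -> active={}
Op 3: register job_E */11 -> active={job_E:*/11}
Op 4: unregister job_E -> active={}
Op 5: register job_E */4 -> active={job_E:*/4}
Op 6: unregister job_E -> active={}
Op 7: register job_G */16 -> active={job_G:*/16}
Op 8: register job_F */14 -> active={job_F:*/14, job_G:*/16}
Op 9: unregister job_F -> active={job_G:*/16}
  job_G: interval 16, next fire after T=152 is 160
Earliest = 160, winner (lex tiebreak) = job_G

Answer: job_G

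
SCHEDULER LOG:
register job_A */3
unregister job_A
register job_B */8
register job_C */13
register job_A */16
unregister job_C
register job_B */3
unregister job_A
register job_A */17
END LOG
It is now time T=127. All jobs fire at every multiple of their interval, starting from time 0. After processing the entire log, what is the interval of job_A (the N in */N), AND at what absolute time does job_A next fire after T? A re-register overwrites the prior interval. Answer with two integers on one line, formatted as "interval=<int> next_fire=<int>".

Answer: interval=17 next_fire=136

Derivation:
Op 1: register job_A */3 -> active={job_A:*/3}
Op 2: unregister job_A -> active={}
Op 3: register job_B */8 -> active={job_B:*/8}
Op 4: register job_C */13 -> active={job_B:*/8, job_C:*/13}
Op 5: register job_A */16 -> active={job_A:*/16, job_B:*/8, job_C:*/13}
Op 6: unregister job_C -> active={job_A:*/16, job_B:*/8}
Op 7: register job_B */3 -> active={job_A:*/16, job_B:*/3}
Op 8: unregister job_A -> active={job_B:*/3}
Op 9: register job_A */17 -> active={job_A:*/17, job_B:*/3}
Final interval of job_A = 17
Next fire of job_A after T=127: (127//17+1)*17 = 136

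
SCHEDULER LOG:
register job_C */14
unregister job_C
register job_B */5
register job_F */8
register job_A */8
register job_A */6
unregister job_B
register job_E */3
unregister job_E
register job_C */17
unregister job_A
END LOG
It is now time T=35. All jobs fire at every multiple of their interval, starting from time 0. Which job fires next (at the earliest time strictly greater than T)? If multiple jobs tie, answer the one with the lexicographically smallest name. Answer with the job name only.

Answer: job_F

Derivation:
Op 1: register job_C */14 -> active={job_C:*/14}
Op 2: unregister job_C -> active={}
Op 3: register job_B */5 -> active={job_B:*/5}
Op 4: register job_F */8 -> active={job_B:*/5, job_F:*/8}
Op 5: register job_A */8 -> active={job_A:*/8, job_B:*/5, job_F:*/8}
Op 6: register job_A */6 -> active={job_A:*/6, job_B:*/5, job_F:*/8}
Op 7: unregister job_B -> active={job_A:*/6, job_F:*/8}
Op 8: register job_E */3 -> active={job_A:*/6, job_E:*/3, job_F:*/8}
Op 9: unregister job_E -> active={job_A:*/6, job_F:*/8}
Op 10: register job_C */17 -> active={job_A:*/6, job_C:*/17, job_F:*/8}
Op 11: unregister job_A -> active={job_C:*/17, job_F:*/8}
  job_C: interval 17, next fire after T=35 is 51
  job_F: interval 8, next fire after T=35 is 40
Earliest = 40, winner (lex tiebreak) = job_F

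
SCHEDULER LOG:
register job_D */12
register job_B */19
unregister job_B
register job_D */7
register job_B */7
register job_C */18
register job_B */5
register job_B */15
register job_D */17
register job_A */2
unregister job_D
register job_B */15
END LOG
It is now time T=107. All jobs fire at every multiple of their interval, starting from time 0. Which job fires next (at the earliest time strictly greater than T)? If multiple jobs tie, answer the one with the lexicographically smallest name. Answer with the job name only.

Op 1: register job_D */12 -> active={job_D:*/12}
Op 2: register job_B */19 -> active={job_B:*/19, job_D:*/12}
Op 3: unregister job_B -> active={job_D:*/12}
Op 4: register job_D */7 -> active={job_D:*/7}
Op 5: register job_B */7 -> active={job_B:*/7, job_D:*/7}
Op 6: register job_C */18 -> active={job_B:*/7, job_C:*/18, job_D:*/7}
Op 7: register job_B */5 -> active={job_B:*/5, job_C:*/18, job_D:*/7}
Op 8: register job_B */15 -> active={job_B:*/15, job_C:*/18, job_D:*/7}
Op 9: register job_D */17 -> active={job_B:*/15, job_C:*/18, job_D:*/17}
Op 10: register job_A */2 -> active={job_A:*/2, job_B:*/15, job_C:*/18, job_D:*/17}
Op 11: unregister job_D -> active={job_A:*/2, job_B:*/15, job_C:*/18}
Op 12: register job_B */15 -> active={job_A:*/2, job_B:*/15, job_C:*/18}
  job_A: interval 2, next fire after T=107 is 108
  job_B: interval 15, next fire after T=107 is 120
  job_C: interval 18, next fire after T=107 is 108
Earliest = 108, winner (lex tiebreak) = job_A

Answer: job_A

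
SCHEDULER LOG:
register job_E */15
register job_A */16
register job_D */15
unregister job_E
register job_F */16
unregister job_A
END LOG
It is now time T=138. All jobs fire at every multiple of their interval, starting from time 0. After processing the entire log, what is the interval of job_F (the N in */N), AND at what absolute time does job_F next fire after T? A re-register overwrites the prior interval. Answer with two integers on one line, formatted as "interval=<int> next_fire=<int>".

Answer: interval=16 next_fire=144

Derivation:
Op 1: register job_E */15 -> active={job_E:*/15}
Op 2: register job_A */16 -> active={job_A:*/16, job_E:*/15}
Op 3: register job_D */15 -> active={job_A:*/16, job_D:*/15, job_E:*/15}
Op 4: unregister job_E -> active={job_A:*/16, job_D:*/15}
Op 5: register job_F */16 -> active={job_A:*/16, job_D:*/15, job_F:*/16}
Op 6: unregister job_A -> active={job_D:*/15, job_F:*/16}
Final interval of job_F = 16
Next fire of job_F after T=138: (138//16+1)*16 = 144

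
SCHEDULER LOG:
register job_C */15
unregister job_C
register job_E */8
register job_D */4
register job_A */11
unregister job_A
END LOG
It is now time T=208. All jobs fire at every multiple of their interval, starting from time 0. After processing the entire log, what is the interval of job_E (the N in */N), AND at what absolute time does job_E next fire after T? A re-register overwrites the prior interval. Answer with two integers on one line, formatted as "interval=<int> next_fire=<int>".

Op 1: register job_C */15 -> active={job_C:*/15}
Op 2: unregister job_C -> active={}
Op 3: register job_E */8 -> active={job_E:*/8}
Op 4: register job_D */4 -> active={job_D:*/4, job_E:*/8}
Op 5: register job_A */11 -> active={job_A:*/11, job_D:*/4, job_E:*/8}
Op 6: unregister job_A -> active={job_D:*/4, job_E:*/8}
Final interval of job_E = 8
Next fire of job_E after T=208: (208//8+1)*8 = 216

Answer: interval=8 next_fire=216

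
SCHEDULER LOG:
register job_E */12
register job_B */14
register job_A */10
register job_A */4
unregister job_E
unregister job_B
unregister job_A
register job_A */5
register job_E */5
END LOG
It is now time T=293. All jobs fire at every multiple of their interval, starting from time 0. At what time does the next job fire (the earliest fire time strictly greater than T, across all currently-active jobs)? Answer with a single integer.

Answer: 295

Derivation:
Op 1: register job_E */12 -> active={job_E:*/12}
Op 2: register job_B */14 -> active={job_B:*/14, job_E:*/12}
Op 3: register job_A */10 -> active={job_A:*/10, job_B:*/14, job_E:*/12}
Op 4: register job_A */4 -> active={job_A:*/4, job_B:*/14, job_E:*/12}
Op 5: unregister job_E -> active={job_A:*/4, job_B:*/14}
Op 6: unregister job_B -> active={job_A:*/4}
Op 7: unregister job_A -> active={}
Op 8: register job_A */5 -> active={job_A:*/5}
Op 9: register job_E */5 -> active={job_A:*/5, job_E:*/5}
  job_A: interval 5, next fire after T=293 is 295
  job_E: interval 5, next fire after T=293 is 295
Earliest fire time = 295 (job job_A)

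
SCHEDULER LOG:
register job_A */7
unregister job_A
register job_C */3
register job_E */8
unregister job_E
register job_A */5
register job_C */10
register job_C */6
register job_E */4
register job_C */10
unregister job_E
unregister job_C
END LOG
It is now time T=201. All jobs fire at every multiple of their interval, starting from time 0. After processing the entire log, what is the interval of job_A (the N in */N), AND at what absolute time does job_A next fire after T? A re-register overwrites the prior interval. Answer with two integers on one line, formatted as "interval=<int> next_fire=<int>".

Op 1: register job_A */7 -> active={job_A:*/7}
Op 2: unregister job_A -> active={}
Op 3: register job_C */3 -> active={job_C:*/3}
Op 4: register job_E */8 -> active={job_C:*/3, job_E:*/8}
Op 5: unregister job_E -> active={job_C:*/3}
Op 6: register job_A */5 -> active={job_A:*/5, job_C:*/3}
Op 7: register job_C */10 -> active={job_A:*/5, job_C:*/10}
Op 8: register job_C */6 -> active={job_A:*/5, job_C:*/6}
Op 9: register job_E */4 -> active={job_A:*/5, job_C:*/6, job_E:*/4}
Op 10: register job_C */10 -> active={job_A:*/5, job_C:*/10, job_E:*/4}
Op 11: unregister job_E -> active={job_A:*/5, job_C:*/10}
Op 12: unregister job_C -> active={job_A:*/5}
Final interval of job_A = 5
Next fire of job_A after T=201: (201//5+1)*5 = 205

Answer: interval=5 next_fire=205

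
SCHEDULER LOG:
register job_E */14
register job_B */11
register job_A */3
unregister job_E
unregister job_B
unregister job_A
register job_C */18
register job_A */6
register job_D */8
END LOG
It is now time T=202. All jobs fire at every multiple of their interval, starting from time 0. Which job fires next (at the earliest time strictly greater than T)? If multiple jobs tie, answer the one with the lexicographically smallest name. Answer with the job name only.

Answer: job_A

Derivation:
Op 1: register job_E */14 -> active={job_E:*/14}
Op 2: register job_B */11 -> active={job_B:*/11, job_E:*/14}
Op 3: register job_A */3 -> active={job_A:*/3, job_B:*/11, job_E:*/14}
Op 4: unregister job_E -> active={job_A:*/3, job_B:*/11}
Op 5: unregister job_B -> active={job_A:*/3}
Op 6: unregister job_A -> active={}
Op 7: register job_C */18 -> active={job_C:*/18}
Op 8: register job_A */6 -> active={job_A:*/6, job_C:*/18}
Op 9: register job_D */8 -> active={job_A:*/6, job_C:*/18, job_D:*/8}
  job_A: interval 6, next fire after T=202 is 204
  job_C: interval 18, next fire after T=202 is 216
  job_D: interval 8, next fire after T=202 is 208
Earliest = 204, winner (lex tiebreak) = job_A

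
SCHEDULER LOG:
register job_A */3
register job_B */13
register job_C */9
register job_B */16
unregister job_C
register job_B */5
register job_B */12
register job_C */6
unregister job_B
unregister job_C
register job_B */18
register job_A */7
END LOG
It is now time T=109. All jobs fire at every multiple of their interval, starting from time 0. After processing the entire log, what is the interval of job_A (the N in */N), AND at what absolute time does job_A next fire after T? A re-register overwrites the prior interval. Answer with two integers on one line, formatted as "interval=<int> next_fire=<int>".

Op 1: register job_A */3 -> active={job_A:*/3}
Op 2: register job_B */13 -> active={job_A:*/3, job_B:*/13}
Op 3: register job_C */9 -> active={job_A:*/3, job_B:*/13, job_C:*/9}
Op 4: register job_B */16 -> active={job_A:*/3, job_B:*/16, job_C:*/9}
Op 5: unregister job_C -> active={job_A:*/3, job_B:*/16}
Op 6: register job_B */5 -> active={job_A:*/3, job_B:*/5}
Op 7: register job_B */12 -> active={job_A:*/3, job_B:*/12}
Op 8: register job_C */6 -> active={job_A:*/3, job_B:*/12, job_C:*/6}
Op 9: unregister job_B -> active={job_A:*/3, job_C:*/6}
Op 10: unregister job_C -> active={job_A:*/3}
Op 11: register job_B */18 -> active={job_A:*/3, job_B:*/18}
Op 12: register job_A */7 -> active={job_A:*/7, job_B:*/18}
Final interval of job_A = 7
Next fire of job_A after T=109: (109//7+1)*7 = 112

Answer: interval=7 next_fire=112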